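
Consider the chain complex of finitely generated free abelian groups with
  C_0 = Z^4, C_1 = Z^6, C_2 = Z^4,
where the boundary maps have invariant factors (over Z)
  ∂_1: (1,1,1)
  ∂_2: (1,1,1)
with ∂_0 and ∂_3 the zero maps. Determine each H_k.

H_0 = Z,  H_1 = 0,  H_2 = Z.

H_0: b_0 = 4 − 0 − 3 = 1; torsion from ∂_1 factors > 1: none. So H_0 = Z.
H_1: b_1 = 6 − 3 − 3 = 0; torsion from ∂_2 factors > 1: none. So H_1 = 0.
H_2: b_2 = 4 − 3 − 0 = 1; torsion from ∂_3 factors > 1: none. So H_2 = Z.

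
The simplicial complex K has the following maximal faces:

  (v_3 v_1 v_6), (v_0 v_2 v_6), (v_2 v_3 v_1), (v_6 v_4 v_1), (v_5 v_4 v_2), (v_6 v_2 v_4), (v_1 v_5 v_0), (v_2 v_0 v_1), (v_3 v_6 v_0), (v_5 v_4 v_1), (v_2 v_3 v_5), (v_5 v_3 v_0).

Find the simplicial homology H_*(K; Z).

Order the vertices as v_0 < v_1 < v_2 < v_3 < v_4 < v_5 < v_6. Listing each simplex with vertices in this order, K has dimension 2 with simplices:

  0-simplices (7): [v_0], [v_1], [v_2], [v_3], [v_4], [v_5], [v_6]
  1-simplices (18): (18 of them)
  2-simplices (12): (12 of them)

Hence C_0 ≅ Z^7, C_1 ≅ Z^18, C_2 ≅ Z^12.

∂_1: C_1 → C_0 sends each edge [p,q] (with p < q) to q − p. For instance
  ∂[v_2,v_3] = [v_3] − [v_2].
The resulting 7×18 matrix has rank 6, and its Smith normal form has invariant factors (1,1,1,1,1,1).

∂_2: C_2 → C_1 maps a triangle to the signed sum of its edges. For instance
  ∂[v_0,v_1,v_2] = [v_1,v_2] − [v_0,v_2] + [v_0,v_1],
  ∂[v_2,v_3,v_5] = [v_3,v_5] − [v_2,v_5] + [v_2,v_3].
This gives a 18×12 integer matrix of rank 12; reducing to Smith normal form yields diagonal entries (1,1,1,1,1,1,1,1,1,1,1,2).

Now H_k = ker ∂_k / im ∂_{k+1}, so:

  H_0: rank C_0 − rank ∂_1 = 7 − 6 = 1, and the invariant factors of ∂_1 are all 1, so H_0 ≅ Z.
  H_1: rank ker ∂_1 − rank ∂_2 = (18 − 6) − 12 = 0, and ∂_2 has invariant factor 2 > 1, so H_1 ≅ Z/2.
  H_2: rank ker ∂_2 − rank ∂_3 = (12 − 12) − 0 = 0, and there is no ∂_3, so H_2 ≅ 0.

As a check, the Euler characteristic is 7 − 18 + 12 = 1, which agrees with 1 − 0 + 0 = 1.

H_0 = Z,  H_1 = Z/2,  H_2 = 0.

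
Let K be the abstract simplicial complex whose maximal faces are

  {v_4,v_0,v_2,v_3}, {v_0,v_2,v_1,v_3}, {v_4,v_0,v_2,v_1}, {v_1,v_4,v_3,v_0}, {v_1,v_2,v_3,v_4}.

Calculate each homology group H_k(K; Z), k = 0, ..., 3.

H_0 = Z,  H_1 = 0,  H_2 = 0,  H_3 = Z.

Fix the vertex order v_0 < v_1 < v_2 < v_3 < v_4 and write every simplex with vertices in increasing order. Then dim K = 3 and the simplices of K are:

  0-simplices (5): [v_0], [v_1], [v_2], [v_3], [v_4]
  1-simplices (10): [v_0,v_1], [v_0,v_2], [v_0,v_3], [v_0,v_4], [v_1,v_2], [v_1,v_3], [v_1,v_4], [v_2,v_3], [v_2,v_4], [v_3,v_4]
  2-simplices (10): [v_0,v_1,v_2], [v_0,v_1,v_3], [v_0,v_1,v_4], [v_0,v_2,v_3], [v_0,v_2,v_4], [v_0,v_3,v_4], [v_1,v_2,v_3], [v_1,v_2,v_4], [v_1,v_3,v_4], [v_2,v_3,v_4]
  3-simplices (5): [v_0,v_1,v_2,v_3], [v_0,v_1,v_2,v_4], [v_0,v_1,v_3,v_4], [v_0,v_2,v_3,v_4], [v_1,v_2,v_3,v_4]

so the chain groups are C_0 ≅ Z^5, C_1 ≅ Z^10, C_2 ≅ Z^10, C_3 ≅ Z^5.

∂_1: C_1 → C_0 is given by ∂[p,q] = [q] − [p]. For instance
  ∂[v_2,v_3] = [v_3] − [v_2].
The resulting 5×10 matrix has rank 4, and its Smith normal form has invariant factors (1,1,1,1).

The boundary map ∂_2: C_2 → C_1 acts by ∂[p,q,r] = [q,r] − [p,r] + [p,q]. For instance
  ∂[v_0,v_3,v_4] = [v_3,v_4] − [v_0,v_4] + [v_0,v_3],
  ∂[v_1,v_2,v_3] = [v_2,v_3] − [v_1,v_3] + [v_1,v_2].
The 10×10 boundary matrix has rank 6 and Smith normal form diag(1,1,1,1,1,1).

∂_3: C_3 → C_2 sends each 3-simplex σ to the alternating sum Σ_i (−1)^i (σ with its i-th vertex removed). For instance
  ∂[v_0,v_1,v_2,v_3] = [v_1,v_2,v_3] − [v_0,v_2,v_3] + [v_0,v_1,v_3] − [v_0,v_1,v_2],
  ∂[v_1,v_2,v_3,v_4] = [v_2,v_3,v_4] − [v_1,v_3,v_4] + [v_1,v_2,v_4] − [v_1,v_2,v_3].
The 10×5 boundary matrix has rank 4 and Smith normal form diag(1,1,1,1).

From H_k ≅ ker(∂_k) / im(∂_{k+1}) we obtain:

  H_0: rank C_0 − rank ∂_1 = 5 − 4 = 1, and the invariant factors of ∂_1 are all 1, so H_0 = Z.
  H_1: rank ker ∂_1 − rank ∂_2 = (10 − 4) − 6 = 0, and the invariant factors of ∂_2 are all 1, so H_1 = 0.
  H_2: rank ker ∂_2 − rank ∂_3 = (10 − 6) − 4 = 0, and the invariant factors of ∂_3 are all 1, so H_2 = 0.
  H_3: rank ker ∂_3 − rank ∂_4 = (5 − 4) − 0 = 1, and there is no ∂_4, so H_3 = Z.

(K is a triangulation of the 3-sphere S^3.)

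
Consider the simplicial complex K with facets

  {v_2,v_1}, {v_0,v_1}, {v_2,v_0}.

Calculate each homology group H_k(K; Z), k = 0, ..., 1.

We work with the vertex ordering v_0 < v_1 < v_2. The simplices of K, each written with vertices in increasing order, are:

  0-simplices (3): [v_0], [v_1], [v_2]
  1-simplices (3): [v_0,v_1], [v_0,v_2], [v_1,v_2]

so the chain groups are C_0 ≅ Z^3, C_1 ≅ Z^3.

The boundary map ∂_1: C_1 → C_0 sends each edge [p,q] (with p < q) to q − p.
The 3×3 boundary matrix has rank 2 and Smith normal form diag(1,1).

Now H_k = ker ∂_k / im ∂_{k+1}, so:

  H_0: rank C_0 − rank ∂_1 = 3 − 2 = 1, and the invariant factors of ∂_1 are all 1, so H_0 ≅ Z.
  H_1: rank ker ∂_1 − rank ∂_2 = (3 − 2) − 0 = 1, and there is no ∂_2, so H_1 ≅ Z.

As a check, the Euler characteristic is 3 − 3 = 0, which agrees with 1 − 1 = 0.
(K is a triangulation of the circle S^1.)

H_0 ≅ Z,  H_1 ≅ Z.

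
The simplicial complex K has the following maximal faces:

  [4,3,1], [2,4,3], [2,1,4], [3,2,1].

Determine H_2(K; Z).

H_2 ≅ Z.

Order the vertices as 1 < 2 < 3 < 4. Listing each simplex with vertices in this order, K has dimension 2 with simplices:

  0-simplices (4): [1], [2], [3], [4]
  1-simplices (6): [1,2], [1,3], [1,4], [2,3], [2,4], [3,4]
  2-simplices (4): [1,2,3], [1,2,4], [1,3,4], [2,3,4]

giving chain groups C_0 ≅ Z^4, C_1 ≅ Z^6, C_2 ≅ Z^4.

Boundary ∂_1: C_1 → C_0 is given by ∂[p,q] = [q] − [p]. For instance
  ∂[1,3] = [3] − [1].
This gives a 4×6 integer matrix of rank 3; reducing to Smith normal form yields diagonal entries (1,1,1).

∂_2: C_2 → C_1 sends each 2-simplex [p,q,r] to [q,r] − [p,r] + [p,q]. For instance
  ∂[1,2,4] = [2,4] − [1,4] + [1,2],
  ∂[1,3,4] = [3,4] − [1,4] + [1,3].
The resulting 6×4 matrix has rank 3, and its Smith normal form has invariant factors (1,1,1).

Reading off H_k = ker ∂_k / im ∂_{k+1}:

  H_2: rank ker ∂_2 − rank ∂_3 = (4 − 3) − 0 = 1, and there is no ∂_3, so H_2 = Z.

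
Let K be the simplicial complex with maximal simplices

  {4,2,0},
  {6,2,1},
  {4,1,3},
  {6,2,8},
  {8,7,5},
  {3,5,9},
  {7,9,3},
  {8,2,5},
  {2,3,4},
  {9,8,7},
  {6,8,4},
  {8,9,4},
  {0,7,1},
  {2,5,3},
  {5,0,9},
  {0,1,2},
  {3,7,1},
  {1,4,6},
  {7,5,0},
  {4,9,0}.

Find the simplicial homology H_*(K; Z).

H_0 ≅ Z,  H_1 ≅ Z ⊕ Z/2Z,  H_2 = 0.

Order the vertices as 0 < 1 < 2 < 3 < 4 < 5 < 6 < 7 < 8 < 9. Listing each simplex with vertices in this order, K has dimension 2 with simplices:

  0-simplices (10): [0], [1], [2], [3], [4], [5], [6], [7], [8], [9]
  1-simplices (30): (30 of them)
  2-simplices (20): (20 of them)

so the chain groups are C_0 ≅ Z^10, C_1 ≅ Z^30, C_2 ≅ Z^20.

∂_1: C_1 → C_0 is given by ∂[p,q] = [q] − [p].
This gives a 10×30 integer matrix of rank 9; reducing to Smith normal form yields diagonal entries (1,1,1,1,1,1,1,1,1).

∂_2: C_2 → C_1 sends each 2-simplex [p,q,r] to [q,r] − [p,r] + [p,q]. For instance
  ∂[4,8,9] = [8,9] − [4,9] + [4,8],
  ∂[0,4,9] = [4,9] − [0,9] + [0,4].
The resulting 30×20 matrix has rank 20, and its Smith normal form has invariant factors (1,1,1,1,1,1,1,1,1,1,1,1,1,1,1,1,1,1,1,2).

From H_k ≅ ker(∂_k) / im(∂_{k+1}) we obtain:

  H_0: rank C_0 − rank ∂_1 = 10 − 9 = 1, and the invariant factors of ∂_1 are all 1, so H_0 ≅ Z.
  H_1: rank ker ∂_1 − rank ∂_2 = (30 − 9) − 20 = 1, and ∂_2 has invariant factor 2 > 1, so H_1 ≅ Z ⊕ Z/2Z.
  H_2: rank ker ∂_2 − rank ∂_3 = (20 − 20) − 0 = 0, and there is no ∂_3, so H_2 ≅ 0.

As a check, the Euler characteristic is 10 − 30 + 20 = 0, which agrees with 1 − 1 + 0 = 0.
(K is a triangulation of the Klein bottle.)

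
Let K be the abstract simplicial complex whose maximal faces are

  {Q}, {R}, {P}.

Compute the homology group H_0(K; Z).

We work with the vertex ordering P < Q < R. The simplices of K, each written with vertices in increasing order, are:

  0-simplices (3): P, Q, R

Hence C_0 ≅ Z^3.

From H_k ≅ ker(∂_k) / im(∂_{k+1}) we obtain:

  H_0: rank C_0 − rank ∂_1 = 3 − 0 = 3, and there is no ∂_1, so H_0 ≅ Z^3.

H_0 = Z^3.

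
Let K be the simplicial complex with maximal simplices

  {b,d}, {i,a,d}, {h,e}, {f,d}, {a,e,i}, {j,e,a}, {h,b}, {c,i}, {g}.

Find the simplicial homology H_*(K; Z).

H_0 = Z^2,  H_1 = Z,  H_2 = 0.

Fix the vertex order a < b < c < d < e < f < g < h < i < j and write every simplex with vertices in increasing order. Then dim K = 2 and the simplices of K are:

  0-simplices (10): a, b, c, d, e, f, g, h, i, j
  1-simplices (12): ad, ae, ai, aj, bd, bh, ci, df, di, eh, ei, ej
  2-simplices (3): adi, aei, aej

so the chain groups are C_0 ≅ Z^10, C_1 ≅ Z^12, C_2 ≅ Z^3.

Boundary ∂_1: C_1 → C_0 sends each edge [p,q] (with p < q) to q − p. For instance
  ∂ei = i − e.
The resulting 10×12 matrix has rank 8, and its Smith normal form has invariant factors (1,1,1,1,1,1,1,1).

Boundary ∂_2: C_2 → C_1 acts by ∂[p,q,r] = [q,r] − [p,r] + [p,q]. For instance
  ∂aej = ej − aj + ae,
  ∂aei = ei − ai + ae.
As a 12×3 matrix over Z this has rank 3, with invariant factors (1,1,1).

Reading off H_k = ker ∂_k / im ∂_{k+1}:

  H_0: rank C_0 − rank ∂_1 = 10 − 8 = 2, and the invariant factors of ∂_1 are all 1, so H_0 ≅ Z^2.
  H_1: rank ker ∂_1 − rank ∂_2 = (12 − 8) − 3 = 1, and the invariant factors of ∂_2 are all 1, so H_1 ≅ Z.
  H_2: rank ker ∂_2 − rank ∂_3 = (3 − 3) − 0 = 0, and there is no ∂_3, so H_2 ≅ 0.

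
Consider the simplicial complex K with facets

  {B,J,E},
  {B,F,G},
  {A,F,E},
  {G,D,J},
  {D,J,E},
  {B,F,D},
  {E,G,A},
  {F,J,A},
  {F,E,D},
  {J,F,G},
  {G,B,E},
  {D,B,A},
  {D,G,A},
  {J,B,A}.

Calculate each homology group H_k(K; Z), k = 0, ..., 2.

H_0 = Z,  H_1 = Z^2,  H_2 = Z.

Order the vertices as A < B < D < E < F < G < J. Listing each simplex with vertices in this order, K has dimension 2 with simplices:

  0-simplices (7): A, B, D, E, F, G, J
  1-simplices (21): AB, AD, AE, AF, AG, AJ, BD, BE, BF, BG, BJ, DE, DF, DG, DJ, EF, EG, EJ, FG, FJ, GJ
  2-simplices (14): ABD, ABJ, ADG, AEF, AEG, AFJ, BDF, BEG, BEJ, BFG, DEF, DEJ, DGJ, FGJ

giving chain groups C_0 ≅ Z^7, C_1 ≅ Z^21, C_2 ≅ Z^14.

Boundary ∂_1: C_1 → C_0 maps an edge to its endpoints' difference, ∂[p,q] = q − p.
The 7×21 boundary matrix has rank 6 and Smith normal form diag(1,1,1,1,1,1).

The boundary map ∂_2: C_2 → C_1 maps a triangle to the signed sum of its edges. For instance
  ∂ABJ = BJ − AJ + AB,
  ∂AEF = EF − AF + AE.
The resulting 21×14 matrix has rank 13, and its Smith normal form has invariant factors (1,1,1,1,1,1,1,1,1,1,1,1,1).

Computing H_k = (kernel of ∂_k) / (image of ∂_{k+1}):

  H_0: rank C_0 − rank ∂_1 = 7 − 6 = 1, and the invariant factors of ∂_1 are all 1, so H_0 ≅ Z.
  H_1: rank ker ∂_1 − rank ∂_2 = (21 − 6) − 13 = 2, and the invariant factors of ∂_2 are all 1, so H_1 ≅ Z^2.
  H_2: rank ker ∂_2 − rank ∂_3 = (14 − 13) − 0 = 1, and there is no ∂_3, so H_2 ≅ Z.

As a check, the Euler characteristic is 7 − 21 + 14 = 0, which agrees with 1 − 2 + 1 = 0.
(K is a triangulation of the torus T^2.)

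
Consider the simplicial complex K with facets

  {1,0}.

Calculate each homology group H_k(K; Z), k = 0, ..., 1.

Order the vertices as 0 < 1. Listing each simplex with vertices in this order, K has dimension 1 with simplices:

  0-simplices (2): [0], [1]
  1-simplices (1): [0,1]

Hence C_0 ≅ Z^2, C_1 ≅ Z^1.

Boundary ∂_1: C_1 → C_0 maps an edge to its endpoints' difference, ∂[p,q] = q − p.
The 2×1 boundary matrix has rank 1 and Smith normal form diag(1).

Now H_k = ker ∂_k / im ∂_{k+1}, so:

  H_0: rank C_0 − rank ∂_1 = 2 − 1 = 1, and the invariant factors of ∂_1 are all 1, so H_0 ≅ Z.
  H_1: rank ker ∂_1 − rank ∂_2 = (1 − 1) − 0 = 0, and there is no ∂_2, so H_1 ≅ 0.

As a check, the Euler characteristic is 2 − 1 = 1, which agrees with 1 − 0 = 1.

H_0 = Z,  H_1 = 0.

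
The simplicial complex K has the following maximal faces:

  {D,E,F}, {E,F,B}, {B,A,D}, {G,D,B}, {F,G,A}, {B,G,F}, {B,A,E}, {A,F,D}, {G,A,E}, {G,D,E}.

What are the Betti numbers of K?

b_0 = 1, b_1 = 0, b_2 = 0.

K has 6 vertices, 15 edges, 10 triangles.
rank ∂_0 = 0, rank ∂_1 = 5 ⇒ b_0 = 6 − 0 − 5 = 1; all invariant factors of ∂_1 are 1 so no torsion. So H_0 ≅ Z.
rank ∂_1 = 5, rank ∂_2 = 10 ⇒ b_1 = 15 − 5 − 10 = 0; ∂_2 has invariant factor(s) [2] giving torsion. So H_1 ≅ Z_2.
rank ∂_2 = 10, rank ∂_3 = 0 ⇒ b_2 = 10 − 10 − 0 = 0. So H_2 ≅ 0.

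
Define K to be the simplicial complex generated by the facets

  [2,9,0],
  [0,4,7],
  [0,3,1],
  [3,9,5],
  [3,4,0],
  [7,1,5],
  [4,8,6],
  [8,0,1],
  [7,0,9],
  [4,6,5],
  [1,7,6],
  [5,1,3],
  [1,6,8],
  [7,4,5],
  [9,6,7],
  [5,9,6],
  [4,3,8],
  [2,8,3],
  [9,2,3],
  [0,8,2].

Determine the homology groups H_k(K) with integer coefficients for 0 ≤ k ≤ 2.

Fix the vertex order 0 < 1 < 2 < 3 < 4 < 5 < 6 < 7 < 8 < 9 and write every simplex with vertices in increasing order. Then dim K = 2 and the simplices of K are:

  0-simplices (10): [0], [1], [2], [3], [4], [5], [6], [7], [8], [9]
  1-simplices (30): (30 of them)
  2-simplices (20): (20 of them)

giving chain groups C_0 ≅ Z^10, C_1 ≅ Z^30, C_2 ≅ Z^20.

The boundary map ∂_1: C_1 → C_0 sends each edge [p,q] (with p < q) to q − p. For instance
  ∂[6,8] = [8] − [6].
This gives a 10×30 integer matrix of rank 9; reducing to Smith normal form yields diagonal entries (1,1,1,1,1,1,1,1,1).

The boundary map ∂_2: C_2 → C_1 maps a triangle to the signed sum of its edges. For instance
  ∂[1,5,7] = [5,7] − [1,7] + [1,5],
  ∂[0,2,8] = [2,8] − [0,8] + [0,2].
As a 30×20 matrix over Z this has rank 20, with invariant factors (1,1,1,1,1,1,1,1,1,1,1,1,1,1,1,1,1,1,1,2).

Reading off H_k = ker ∂_k / im ∂_{k+1}:

  H_0: rank C_0 − rank ∂_1 = 10 − 9 = 1, and the invariant factors of ∂_1 are all 1, so H_0 = Z.
  H_1: rank ker ∂_1 − rank ∂_2 = (30 − 9) − 20 = 1, and ∂_2 has invariant factor 2 > 1, so H_1 = Z ⊕ Z/2Z.
  H_2: rank ker ∂_2 − rank ∂_3 = (20 − 20) − 0 = 0, and there is no ∂_3, so H_2 = 0.

H_0 = Z,  H_1 = Z ⊕ Z/2Z,  H_2 = 0.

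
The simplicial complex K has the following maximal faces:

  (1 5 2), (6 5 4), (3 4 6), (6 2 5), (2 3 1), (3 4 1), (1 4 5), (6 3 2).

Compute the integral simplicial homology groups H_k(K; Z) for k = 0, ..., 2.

H_0 = Z,  H_1 = 0,  H_2 = Z.

We work with the vertex ordering 1 < 2 < 3 < 4 < 5 < 6. The simplices of K, each written with vertices in increasing order, are:

  0-simplices (6): [1], [2], [3], [4], [5], [6]
  1-simplices (12): [1,2], [1,3], [1,4], [1,5], [2,3], [2,5], [2,6], [3,4], [3,6], [4,5], [4,6], [5,6]
  2-simplices (8): [1,2,3], [1,2,5], [1,3,4], [1,4,5], [2,3,6], [2,5,6], [3,4,6], [4,5,6]

so the chain groups are C_0 ≅ Z^6, C_1 ≅ Z^12, C_2 ≅ Z^8.

∂_1: C_1 → C_0 maps an edge to its endpoints' difference, ∂[p,q] = q − p. For instance
  ∂[2,5] = [5] − [2].
The resulting 6×12 matrix has rank 5, and its Smith normal form has invariant factors (1,1,1,1,1).

∂_2: C_2 → C_1 acts by ∂[p,q,r] = [q,r] − [p,r] + [p,q]. For instance
  ∂[1,3,4] = [3,4] − [1,4] + [1,3],
  ∂[1,2,5] = [2,5] − [1,5] + [1,2].
This gives a 12×8 integer matrix of rank 7; reducing to Smith normal form yields diagonal entries (1,1,1,1,1,1,1).

Now H_k = ker ∂_k / im ∂_{k+1}, so:

  H_0: rank C_0 − rank ∂_1 = 6 − 5 = 1, and the invariant factors of ∂_1 are all 1, so H_0 = Z.
  H_1: rank ker ∂_1 − rank ∂_2 = (12 − 5) − 7 = 0, and the invariant factors of ∂_2 are all 1, so H_1 = 0.
  H_2: rank ker ∂_2 − rank ∂_3 = (8 − 7) − 0 = 1, and there is no ∂_3, so H_2 = Z.

As a check, the Euler characteristic is 6 − 12 + 8 = 2, which agrees with 1 − 0 + 1 = 2.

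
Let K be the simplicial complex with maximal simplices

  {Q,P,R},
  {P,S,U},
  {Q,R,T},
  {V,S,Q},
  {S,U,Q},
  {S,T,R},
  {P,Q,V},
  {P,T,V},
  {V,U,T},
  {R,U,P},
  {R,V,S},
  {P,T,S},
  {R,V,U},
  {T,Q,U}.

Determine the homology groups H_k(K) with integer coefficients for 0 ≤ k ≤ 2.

Order the vertices as P < Q < R < S < T < U < V. Listing each simplex with vertices in this order, K has dimension 2 with simplices:

  0-simplices (7): P, Q, R, S, T, U, V
  1-simplices (21): PQ, PR, PS, PT, PU, PV, QR, QS, QT, QU, QV, RS, RT, RU, RV, ST, SU, SV, TU, TV, UV
  2-simplices (14): PQR, PQV, PRU, PST, PSU, PTV, QRT, QSU, QSV, QTU, RST, RSV, RUV, TUV

Hence C_0 ≅ Z^7, C_1 ≅ Z^21, C_2 ≅ Z^14.

The boundary map ∂_1: C_1 → C_0 sends each edge [p,q] (with p < q) to q − p. For instance
  ∂PU = U − P.
The resulting 7×21 matrix has rank 6, and its Smith normal form has invariant factors (1,1,1,1,1,1).

Boundary ∂_2: C_2 → C_1 sends each 2-simplex [p,q,r] to [q,r] − [p,r] + [p,q]. For instance
  ∂RSV = SV − RV + RS,
  ∂TUV = UV − TV + TU.
The resulting 21×14 matrix has rank 13, and its Smith normal form has invariant factors (1,1,1,1,1,1,1,1,1,1,1,1,1).

Now H_k = ker ∂_k / im ∂_{k+1}, so:

  H_0: rank C_0 − rank ∂_1 = 7 − 6 = 1, and the invariant factors of ∂_1 are all 1, so H_0 = Z.
  H_1: rank ker ∂_1 − rank ∂_2 = (21 − 6) − 13 = 2, and the invariant factors of ∂_2 are all 1, so H_1 = Z^2.
  H_2: rank ker ∂_2 − rank ∂_3 = (14 − 13) − 0 = 1, and there is no ∂_3, so H_2 = Z.

(K is a triangulation of the torus T^2.)

H_0 ≅ Z,  H_1 ≅ Z^2,  H_2 ≅ Z.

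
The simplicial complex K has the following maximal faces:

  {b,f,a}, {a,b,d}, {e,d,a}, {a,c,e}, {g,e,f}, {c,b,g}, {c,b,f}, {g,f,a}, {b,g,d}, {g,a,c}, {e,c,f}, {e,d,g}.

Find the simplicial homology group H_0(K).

H_0 = Z.

Take the total order a < b < c < d < e < f < g on the vertex set. Then K (dimension 2) consists of the simplices:

  0-simplices (7): a, b, c, d, e, f, g
  1-simplices (18): ab, ac, ad, ae, af, ag, bc, bd, bf, bg, ce, cf, cg, de, dg, ef, eg, fg
  2-simplices (12): abd, abf, ace, acg, ade, afg, bcf, bcg, bdg, cef, deg, efg

Hence C_0 ≅ Z^7, C_1 ≅ Z^18, C_2 ≅ Z^12.

∂_1: C_1 → C_0 maps an edge to its endpoints' difference, ∂[p,q] = q − p. For instance
  ∂ac = c − a.
This gives a 7×18 integer matrix of rank 6; reducing to Smith normal form yields diagonal entries (1,1,1,1,1,1).

Boundary ∂_2: C_2 → C_1 sends each 2-simplex [p,q,r] to [q,r] − [p,r] + [p,q]. For instance
  ∂afg = fg − ag + af,
  ∂bcg = cg − bg + bc.
As a 18×12 matrix over Z this has rank 12, with invariant factors (1,1,1,1,1,1,1,1,1,1,1,2).

Computing H_k = (kernel of ∂_k) / (image of ∂_{k+1}):

  H_0: rank C_0 − rank ∂_1 = 7 − 6 = 1, and the invariant factors of ∂_1 are all 1, so H_0 ≅ Z.

(K is a triangulation of the real projective plane RP^2.)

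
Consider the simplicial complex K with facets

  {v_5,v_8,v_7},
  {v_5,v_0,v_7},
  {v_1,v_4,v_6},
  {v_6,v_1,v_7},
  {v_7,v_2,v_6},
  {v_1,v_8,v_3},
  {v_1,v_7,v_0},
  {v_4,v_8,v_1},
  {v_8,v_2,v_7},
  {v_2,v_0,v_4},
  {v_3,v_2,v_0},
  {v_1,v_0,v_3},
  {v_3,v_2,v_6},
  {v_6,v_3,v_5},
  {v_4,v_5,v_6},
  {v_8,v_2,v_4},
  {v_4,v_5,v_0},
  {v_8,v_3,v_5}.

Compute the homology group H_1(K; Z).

H_1 = Z^2.

Order the vertices as v_0 < v_1 < v_2 < v_3 < v_4 < v_5 < v_6 < v_7 < v_8. Listing each simplex with vertices in this order, K has dimension 2 with simplices:

  0-simplices (9): [v_0], [v_1], [v_2], [v_3], [v_4], [v_5], [v_6], [v_7], [v_8]
  1-simplices (27): (27 of them)
  2-simplices (18): (18 of them)

giving chain groups C_0 ≅ Z^9, C_1 ≅ Z^27, C_2 ≅ Z^18.

Boundary ∂_1: C_1 → C_0 maps an edge to its endpoints' difference, ∂[p,q] = q − p.
The 9×27 boundary matrix has rank 8 and Smith normal form diag(1,1,1,1,1,1,1,1).

∂_2: C_2 → C_1 sends each 2-simplex [p,q,r] to [q,r] − [p,r] + [p,q]. For instance
  ∂[v_0,v_2,v_3] = [v_2,v_3] − [v_0,v_3] + [v_0,v_2],
  ∂[v_0,v_5,v_7] = [v_5,v_7] − [v_0,v_7] + [v_0,v_5].
This gives a 27×18 integer matrix of rank 17; reducing to Smith normal form yields diagonal entries (1,1,1,1,1,1,1,1,1,1,1,1,1,1,1,1,1).

Computing H_k = (kernel of ∂_k) / (image of ∂_{k+1}):

  H_1: rank ker ∂_1 − rank ∂_2 = (27 − 8) − 17 = 2, and the invariant factors of ∂_2 are all 1, so H_1 = Z^2.

(K is a triangulation of the torus T^2.)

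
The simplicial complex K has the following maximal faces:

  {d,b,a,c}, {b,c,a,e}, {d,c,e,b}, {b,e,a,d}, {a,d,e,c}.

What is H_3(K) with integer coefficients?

H_3 ≅ Z.

Order the vertices as a < b < c < d < e. Listing each simplex with vertices in this order, K has dimension 3 with simplices:

  0-simplices (5): a, b, c, d, e
  1-simplices (10): ab, ac, ad, ae, bc, bd, be, cd, ce, de
  2-simplices (10): abc, abd, abe, acd, ace, ade, bcd, bce, bde, cde
  3-simplices (5): abcd, abce, abde, acde, bcde

giving chain groups C_0 ≅ Z^5, C_1 ≅ Z^10, C_2 ≅ Z^10, C_3 ≅ Z^5.

Boundary ∂_1: C_1 → C_0 is given by ∂[p,q] = [q] − [p]. For instance
  ∂cd = d − c.
As a 5×10 matrix over Z this has rank 4, with invariant factors (1,1,1,1).

The boundary map ∂_2: C_2 → C_1 maps a triangle to the signed sum of its edges. For instance
  ∂abe = be − ae + ab,
  ∂abc = bc − ac + ab.
The 10×10 boundary matrix has rank 6 and Smith normal form diag(1,1,1,1,1,1).

The boundary map ∂_3: C_3 → C_2 sends each 3-simplex σ to the alternating sum Σ_i (−1)^i (σ with its i-th vertex removed). For instance
  ∂abde = bde − ade + abe − abd,
  ∂acde = cde − ade + ace − acd.
The resulting 10×5 matrix has rank 4, and its Smith normal form has invariant factors (1,1,1,1).

Now H_k = ker ∂_k / im ∂_{k+1}, so:

  H_3: rank ker ∂_3 − rank ∂_4 = (5 − 4) − 0 = 1, and there is no ∂_4, so H_3 = Z.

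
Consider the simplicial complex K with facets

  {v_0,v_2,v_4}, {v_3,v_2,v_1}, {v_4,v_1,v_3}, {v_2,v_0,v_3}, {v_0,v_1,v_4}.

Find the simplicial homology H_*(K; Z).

H_0 ≅ Z,  H_1 ≅ Z,  H_2 = 0.

K has 5 vertices, 10 edges, 5 triangles.
rank ∂_0 = 0, rank ∂_1 = 4 ⇒ b_0 = 5 − 0 − 4 = 1; all invariant factors of ∂_1 are 1 so no torsion. So H_0 = Z.
rank ∂_1 = 4, rank ∂_2 = 5 ⇒ b_1 = 10 − 4 − 5 = 1; all invariant factors of ∂_2 are 1 so no torsion. So H_1 = Z.
rank ∂_2 = 5, rank ∂_3 = 0 ⇒ b_2 = 5 − 5 − 0 = 0. So H_2 = 0.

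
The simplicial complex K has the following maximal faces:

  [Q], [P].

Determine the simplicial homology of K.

H_0 ≅ Z^2.

Take the total order P < Q on the vertex set. Then K (dimension 0) consists of the simplices:

  0-simplices (2): P, Q

so the chain groups are C_0 ≅ Z^2.

Computing H_k = (kernel of ∂_k) / (image of ∂_{k+1}):

  H_0: rank C_0 − rank ∂_1 = 2 − 0 = 2, and there is no ∂_1, so H_0 = Z^2.

(K is a triangulation of a set of 2 points.)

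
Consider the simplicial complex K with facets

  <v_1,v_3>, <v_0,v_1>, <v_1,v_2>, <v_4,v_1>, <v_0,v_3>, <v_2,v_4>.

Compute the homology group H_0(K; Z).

H_0 = Z.

We work with the vertex ordering v_0 < v_1 < v_2 < v_3 < v_4. The simplices of K, each written with vertices in increasing order, are:

  0-simplices (5): [v_0], [v_1], [v_2], [v_3], [v_4]
  1-simplices (6): [v_0,v_1], [v_0,v_3], [v_1,v_2], [v_1,v_3], [v_1,v_4], [v_2,v_4]

giving chain groups C_0 ≅ Z^5, C_1 ≅ Z^6.

The boundary map ∂_1: C_1 → C_0 sends each edge [p,q] (with p < q) to q − p.
This gives a 5×6 integer matrix of rank 4; reducing to Smith normal form yields diagonal entries (1,1,1,1).

From H_k ≅ ker(∂_k) / im(∂_{k+1}) we obtain:

  H_0: rank C_0 − rank ∂_1 = 5 − 4 = 1, and the invariant factors of ∂_1 are all 1, so H_0 = Z.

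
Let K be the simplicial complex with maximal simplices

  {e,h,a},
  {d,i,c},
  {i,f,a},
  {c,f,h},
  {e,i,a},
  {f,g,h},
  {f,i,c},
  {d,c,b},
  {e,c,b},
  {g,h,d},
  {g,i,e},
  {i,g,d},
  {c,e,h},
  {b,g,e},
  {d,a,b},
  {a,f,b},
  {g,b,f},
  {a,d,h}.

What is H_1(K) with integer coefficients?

Order the vertices as a < b < c < d < e < f < g < h < i. Listing each simplex with vertices in this order, K has dimension 2 with simplices:

  0-simplices (9): a, b, c, d, e, f, g, h, i
  1-simplices (27): ab, ad, ae, af, ah, ai, bc, bd, be, bf, bg, cd, ce, cf, ch, ci, dg, dh, di, eg, eh, ei, fg, fh, fi, gh, gi
  2-simplices (18): abd, abf, adh, aeh, aei, afi, bcd, bce, beg, bfg, cdi, ceh, cfh, cfi, dgh, dgi, egi, fgh

so the chain groups are C_0 ≅ Z^9, C_1 ≅ Z^27, C_2 ≅ Z^18.

Boundary ∂_1: C_1 → C_0 is given by ∂[p,q] = [q] − [p]. For instance
  ∂dh = h − d.
As a 9×27 matrix over Z this has rank 8, with invariant factors (1,1,1,1,1,1,1,1).

Boundary ∂_2: C_2 → C_1 sends each 2-simplex [p,q,r] to [q,r] − [p,r] + [p,q]. For instance
  ∂aei = ei − ai + ae,
  ∂ceh = eh − ch + ce.
This gives a 27×18 integer matrix of rank 17; reducing to Smith normal form yields diagonal entries (1,1,1,1,1,1,1,1,1,1,1,1,1,1,1,1,1).

Reading off H_k = ker ∂_k / im ∂_{k+1}:

  H_1: rank ker ∂_1 − rank ∂_2 = (27 − 8) − 17 = 2, and the invariant factors of ∂_2 are all 1, so H_1 = Z^2.

(K is a triangulation of the torus T^2.)

H_1 ≅ Z^2.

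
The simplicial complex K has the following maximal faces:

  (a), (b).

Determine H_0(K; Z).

H_0 ≅ Z^2.

Order the vertices as a < b. Listing each simplex with vertices in this order, K has dimension 0 with simplices:

  0-simplices (2): a, b

so the chain groups are C_0 ≅ Z^2.

Computing H_k = (kernel of ∂_k) / (image of ∂_{k+1}):

  H_0: rank C_0 − rank ∂_1 = 2 − 0 = 2, and there is no ∂_1, so H_0 ≅ Z^2.

(K is a triangulation of a set of 2 points.)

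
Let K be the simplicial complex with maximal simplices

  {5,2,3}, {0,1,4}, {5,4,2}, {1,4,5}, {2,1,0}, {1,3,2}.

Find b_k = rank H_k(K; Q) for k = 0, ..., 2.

b_0 = 1, b_1 = 1, b_2 = 0.

K has 6 vertices, 12 edges, 6 triangles.
rank ∂_0 = 0, rank ∂_1 = 5 ⇒ b_0 = 6 − 0 − 5 = 1; all invariant factors of ∂_1 are 1 so no torsion. So H_0 = Z.
rank ∂_1 = 5, rank ∂_2 = 6 ⇒ b_1 = 12 − 5 − 6 = 1; all invariant factors of ∂_2 are 1 so no torsion. So H_1 = Z.
rank ∂_2 = 6, rank ∂_3 = 0 ⇒ b_2 = 6 − 6 − 0 = 0. So H_2 = 0.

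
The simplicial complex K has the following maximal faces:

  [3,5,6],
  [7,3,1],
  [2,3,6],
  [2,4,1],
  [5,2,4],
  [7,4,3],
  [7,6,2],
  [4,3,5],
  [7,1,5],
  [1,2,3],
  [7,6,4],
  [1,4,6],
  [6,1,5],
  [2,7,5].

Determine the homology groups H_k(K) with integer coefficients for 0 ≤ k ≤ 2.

We work with the vertex ordering 1 < 2 < 3 < 4 < 5 < 6 < 7. The simplices of K, each written with vertices in increasing order, are:

  0-simplices (7): [1], [2], [3], [4], [5], [6], [7]
  1-simplices (21): [1,2], [1,3], [1,4], [1,5], [1,6], [1,7], [2,3], [2,4], [2,5], [2,6], [2,7], [3,4], [3,5], [3,6], [3,7], [4,5], [4,6], [4,7], [5,6], [5,7], [6,7]
  2-simplices (14): [1,2,3], [1,2,4], [1,3,7], [1,4,6], [1,5,6], [1,5,7], [2,3,6], [2,4,5], [2,5,7], [2,6,7], [3,4,5], [3,4,7], [3,5,6], [4,6,7]

so the chain groups are C_0 ≅ Z^7, C_1 ≅ Z^21, C_2 ≅ Z^14.

The boundary map ∂_1: C_1 → C_0 sends each edge [p,q] (with p < q) to q − p.
This gives a 7×21 integer matrix of rank 6; reducing to Smith normal form yields diagonal entries (1,1,1,1,1,1).

∂_2: C_2 → C_1 acts by ∂[p,q,r] = [q,r] − [p,r] + [p,q]. For instance
  ∂[1,4,6] = [4,6] − [1,6] + [1,4],
  ∂[2,5,7] = [5,7] − [2,7] + [2,5].
The 21×14 boundary matrix has rank 13 and Smith normal form diag(1,1,1,1,1,1,1,1,1,1,1,1,1).

Reading off H_k = ker ∂_k / im ∂_{k+1}:

  H_0: rank C_0 − rank ∂_1 = 7 − 6 = 1, and the invariant factors of ∂_1 are all 1, so H_0 ≅ Z.
  H_1: rank ker ∂_1 − rank ∂_2 = (21 − 6) − 13 = 2, and the invariant factors of ∂_2 are all 1, so H_1 ≅ Z^2.
  H_2: rank ker ∂_2 − rank ∂_3 = (14 − 13) − 0 = 1, and there is no ∂_3, so H_2 ≅ Z.

(K is a triangulation of the torus T^2.)

H_0 = Z,  H_1 = Z^2,  H_2 = Z.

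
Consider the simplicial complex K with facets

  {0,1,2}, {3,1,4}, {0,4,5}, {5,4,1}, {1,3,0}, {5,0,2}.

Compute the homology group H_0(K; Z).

Fix the vertex order 0 < 1 < 2 < 3 < 4 < 5 and write every simplex with vertices in increasing order. Then dim K = 2 and the simplices of K are:

  0-simplices (6): [0], [1], [2], [3], [4], [5]
  1-simplices (12): [0,1], [0,2], [0,3], [0,4], [0,5], [1,2], [1,3], [1,4], [1,5], [2,5], [3,4], [4,5]
  2-simplices (6): [0,1,2], [0,1,3], [0,2,5], [0,4,5], [1,3,4], [1,4,5]

Hence C_0 ≅ Z^6, C_1 ≅ Z^12, C_2 ≅ Z^6.

The boundary map ∂_1: C_1 → C_0 is given by ∂[p,q] = [q] − [p].
The 6×12 boundary matrix has rank 5 and Smith normal form diag(1,1,1,1,1).

∂_2: C_2 → C_1 acts by ∂[p,q,r] = [q,r] − [p,r] + [p,q]. For instance
  ∂[0,4,5] = [4,5] − [0,5] + [0,4],
  ∂[0,1,3] = [1,3] − [0,3] + [0,1].
The 12×6 boundary matrix has rank 6 and Smith normal form diag(1,1,1,1,1,1).

From H_k ≅ ker(∂_k) / im(∂_{k+1}) we obtain:

  H_0: rank C_0 − rank ∂_1 = 6 − 5 = 1, and the invariant factors of ∂_1 are all 1, so H_0 ≅ Z.

H_0 = Z.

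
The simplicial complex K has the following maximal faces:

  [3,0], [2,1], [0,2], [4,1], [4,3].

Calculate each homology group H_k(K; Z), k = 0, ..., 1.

H_0 = Z,  H_1 = Z.

Order the vertices as 0 < 1 < 2 < 3 < 4. Listing each simplex with vertices in this order, K has dimension 1 with simplices:

  0-simplices (5): [0], [1], [2], [3], [4]
  1-simplices (5): [0,2], [0,3], [1,2], [1,4], [3,4]

so the chain groups are C_0 ≅ Z^5, C_1 ≅ Z^5.

∂_1: C_1 → C_0 maps an edge to its endpoints' difference, ∂[p,q] = q − p.
This gives a 5×5 integer matrix of rank 4; reducing to Smith normal form yields diagonal entries (1,1,1,1).

Computing H_k = (kernel of ∂_k) / (image of ∂_{k+1}):

  H_0: rank C_0 − rank ∂_1 = 5 − 4 = 1, and the invariant factors of ∂_1 are all 1, so H_0 = Z.
  H_1: rank ker ∂_1 − rank ∂_2 = (5 − 4) − 0 = 1, and there is no ∂_2, so H_1 = Z.

As a check, the Euler characteristic is 5 − 5 = 0, which agrees with 1 − 1 = 0.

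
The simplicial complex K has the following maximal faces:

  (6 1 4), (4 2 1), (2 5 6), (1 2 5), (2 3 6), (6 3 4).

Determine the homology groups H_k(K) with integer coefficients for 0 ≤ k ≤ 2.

We work with the vertex ordering 1 < 2 < 3 < 4 < 5 < 6. The simplices of K, each written with vertices in increasing order, are:

  0-simplices (6): [1], [2], [3], [4], [5], [6]
  1-simplices (12): [1,2], [1,4], [1,5], [1,6], [2,3], [2,4], [2,5], [2,6], [3,4], [3,6], [4,6], [5,6]
  2-simplices (6): [1,2,4], [1,2,5], [1,4,6], [2,3,6], [2,5,6], [3,4,6]

Hence C_0 ≅ Z^6, C_1 ≅ Z^12, C_2 ≅ Z^6.

The boundary map ∂_1: C_1 → C_0 sends each edge [p,q] (with p < q) to q − p. For instance
  ∂[1,6] = [6] − [1].
As a 6×12 matrix over Z this has rank 5, with invariant factors (1,1,1,1,1).

The boundary map ∂_2: C_2 → C_1 sends each 2-simplex [p,q,r] to [q,r] − [p,r] + [p,q]. For instance
  ∂[1,2,4] = [2,4] − [1,4] + [1,2],
  ∂[2,3,6] = [3,6] − [2,6] + [2,3].
As a 12×6 matrix over Z this has rank 6, with invariant factors (1,1,1,1,1,1).

Now H_k = ker ∂_k / im ∂_{k+1}, so:

  H_0: rank C_0 − rank ∂_1 = 6 − 5 = 1, and the invariant factors of ∂_1 are all 1, so H_0 ≅ Z.
  H_1: rank ker ∂_1 − rank ∂_2 = (12 − 5) − 6 = 1, and the invariant factors of ∂_2 are all 1, so H_1 ≅ Z.
  H_2: rank ker ∂_2 − rank ∂_3 = (6 − 6) − 0 = 0, and there is no ∂_3, so H_2 ≅ 0.

H_0 = Z,  H_1 = Z,  H_2 = 0.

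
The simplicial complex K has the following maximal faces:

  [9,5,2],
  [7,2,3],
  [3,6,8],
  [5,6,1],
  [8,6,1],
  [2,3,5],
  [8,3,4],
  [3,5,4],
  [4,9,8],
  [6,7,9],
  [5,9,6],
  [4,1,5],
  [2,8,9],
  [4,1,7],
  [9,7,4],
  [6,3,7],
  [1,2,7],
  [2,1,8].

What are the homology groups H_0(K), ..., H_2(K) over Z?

Take the total order 1 < 2 < 3 < 4 < 5 < 6 < 7 < 8 < 9 on the vertex set. Then K (dimension 2) consists of the simplices:

  0-simplices (9): [1], [2], [3], [4], [5], [6], [7], [8], [9]
  1-simplices (27): (27 of them)
  2-simplices (18): [1,2,7], [1,2,8], [1,4,5], [1,4,7], [1,5,6], [1,6,8], [2,3,5], [2,3,7], [2,5,9], [2,8,9], [3,4,5], [3,4,8], [3,6,7], [3,6,8], [4,7,9], [4,8,9], [5,6,9], [6,7,9]

giving chain groups C_0 ≅ Z^9, C_1 ≅ Z^27, C_2 ≅ Z^18.

∂_1: C_1 → C_0 sends each edge [p,q] (with p < q) to q − p.
The resulting 9×27 matrix has rank 8, and its Smith normal form has invariant factors (1,1,1,1,1,1,1,1).

The boundary map ∂_2: C_2 → C_1 maps a triangle to the signed sum of its edges. For instance
  ∂[2,8,9] = [8,9] − [2,9] + [2,8],
  ∂[5,6,9] = [6,9] − [5,9] + [5,6].
This gives a 27×18 integer matrix of rank 17; reducing to Smith normal form yields diagonal entries (1,1,1,1,1,1,1,1,1,1,1,1,1,1,1,1,1).

Now H_k = ker ∂_k / im ∂_{k+1}, so:

  H_0: rank C_0 − rank ∂_1 = 9 − 8 = 1, and the invariant factors of ∂_1 are all 1, so H_0 ≅ Z.
  H_1: rank ker ∂_1 − rank ∂_2 = (27 − 8) − 17 = 2, and the invariant factors of ∂_2 are all 1, so H_1 ≅ Z^2.
  H_2: rank ker ∂_2 − rank ∂_3 = (18 − 17) − 0 = 1, and there is no ∂_3, so H_2 ≅ Z.

As a check, the Euler characteristic is 9 − 27 + 18 = 0, which agrees with 1 − 2 + 1 = 0.

H_0 ≅ Z,  H_1 ≅ Z^2,  H_2 ≅ Z.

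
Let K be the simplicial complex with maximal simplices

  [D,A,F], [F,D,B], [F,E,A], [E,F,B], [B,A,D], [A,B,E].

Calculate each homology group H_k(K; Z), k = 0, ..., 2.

Order the vertices as A < B < D < E < F. Listing each simplex with vertices in this order, K has dimension 2 with simplices:

  0-simplices (5): A, B, D, E, F
  1-simplices (9): AB, AD, AE, AF, BD, BE, BF, DF, EF
  2-simplices (6): ABD, ABE, ADF, AEF, BDF, BEF

Hence C_0 ≅ Z^5, C_1 ≅ Z^9, C_2 ≅ Z^6.

Boundary ∂_1: C_1 → C_0 is given by ∂[p,q] = [q] − [p]. For instance
  ∂BF = F − B.
The 5×9 boundary matrix has rank 4 and Smith normal form diag(1,1,1,1).

The boundary map ∂_2: C_2 → C_1 acts by ∂[p,q,r] = [q,r] − [p,r] + [p,q]. For instance
  ∂BDF = DF − BF + BD,
  ∂BEF = EF − BF + BE.
The 9×6 boundary matrix has rank 5 and Smith normal form diag(1,1,1,1,1).

Computing H_k = (kernel of ∂_k) / (image of ∂_{k+1}):

  H_0: rank C_0 − rank ∂_1 = 5 − 4 = 1, and the invariant factors of ∂_1 are all 1, so H_0 ≅ Z.
  H_1: rank ker ∂_1 − rank ∂_2 = (9 − 4) − 5 = 0, and the invariant factors of ∂_2 are all 1, so H_1 ≅ 0.
  H_2: rank ker ∂_2 − rank ∂_3 = (6 − 5) − 0 = 1, and there is no ∂_3, so H_2 ≅ Z.

H_0 ≅ Z,  H_1 = 0,  H_2 ≅ Z.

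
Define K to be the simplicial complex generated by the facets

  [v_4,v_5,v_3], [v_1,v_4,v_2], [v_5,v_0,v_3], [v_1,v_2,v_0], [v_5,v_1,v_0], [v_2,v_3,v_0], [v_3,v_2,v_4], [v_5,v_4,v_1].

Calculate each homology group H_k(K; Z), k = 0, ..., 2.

H_0 = Z,  H_1 = 0,  H_2 = Z.

We work with the vertex ordering v_0 < v_1 < v_2 < v_3 < v_4 < v_5. The simplices of K, each written with vertices in increasing order, are:

  0-simplices (6): [v_0], [v_1], [v_2], [v_3], [v_4], [v_5]
  1-simplices (12): [v_0,v_1], [v_0,v_2], [v_0,v_3], [v_0,v_5], [v_1,v_2], [v_1,v_4], [v_1,v_5], [v_2,v_3], [v_2,v_4], [v_3,v_4], [v_3,v_5], [v_4,v_5]
  2-simplices (8): [v_0,v_1,v_2], [v_0,v_1,v_5], [v_0,v_2,v_3], [v_0,v_3,v_5], [v_1,v_2,v_4], [v_1,v_4,v_5], [v_2,v_3,v_4], [v_3,v_4,v_5]

giving chain groups C_0 ≅ Z^6, C_1 ≅ Z^12, C_2 ≅ Z^8.

The boundary map ∂_1: C_1 → C_0 is given by ∂[p,q] = [q] − [p]. For instance
  ∂[v_1,v_2] = [v_2] − [v_1].
This gives a 6×12 integer matrix of rank 5; reducing to Smith normal form yields diagonal entries (1,1,1,1,1).

The boundary map ∂_2: C_2 → C_1 maps a triangle to the signed sum of its edges. For instance
  ∂[v_0,v_1,v_2] = [v_1,v_2] − [v_0,v_2] + [v_0,v_1],
  ∂[v_0,v_1,v_5] = [v_1,v_5] − [v_0,v_5] + [v_0,v_1].
The resulting 12×8 matrix has rank 7, and its Smith normal form has invariant factors (1,1,1,1,1,1,1).

Now H_k = ker ∂_k / im ∂_{k+1}, so:

  H_0: rank C_0 − rank ∂_1 = 6 − 5 = 1, and the invariant factors of ∂_1 are all 1, so H_0 = Z.
  H_1: rank ker ∂_1 − rank ∂_2 = (12 − 5) − 7 = 0, and the invariant factors of ∂_2 are all 1, so H_1 = 0.
  H_2: rank ker ∂_2 − rank ∂_3 = (8 − 7) − 0 = 1, and there is no ∂_3, so H_2 = Z.

As a check, the Euler characteristic is 6 − 12 + 8 = 2, which agrees with 1 − 0 + 1 = 2.
(K is a triangulation of the 2-sphere S^2.)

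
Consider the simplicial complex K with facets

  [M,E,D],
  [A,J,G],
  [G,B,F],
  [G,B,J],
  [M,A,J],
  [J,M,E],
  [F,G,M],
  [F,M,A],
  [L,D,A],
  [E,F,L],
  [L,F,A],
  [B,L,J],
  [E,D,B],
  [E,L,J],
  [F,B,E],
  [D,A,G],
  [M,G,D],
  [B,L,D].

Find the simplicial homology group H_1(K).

H_1 = Z ⊕ Z/2.

K has 9 vertices, 27 edges, 18 triangles.
rank ∂_1 = 8, rank ∂_2 = 18 ⇒ b_1 = 27 − 8 − 18 = 1; ∂_2 has invariant factor(s) [2] giving torsion. So H_1 = Z ⊕ Z/2.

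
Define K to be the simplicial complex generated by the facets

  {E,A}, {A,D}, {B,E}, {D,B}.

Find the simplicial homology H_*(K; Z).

We work with the vertex ordering A < B < D < E. The simplices of K, each written with vertices in increasing order, are:

  0-simplices (4): A, B, D, E
  1-simplices (4): AD, AE, BD, BE

giving chain groups C_0 ≅ Z^4, C_1 ≅ Z^4.

Boundary ∂_1: C_1 → C_0 maps an edge to its endpoints' difference, ∂[p,q] = q − p.
As a 4×4 matrix over Z this has rank 3, with invariant factors (1,1,1).

Reading off H_k = ker ∂_k / im ∂_{k+1}:

  H_0: rank C_0 − rank ∂_1 = 4 − 3 = 1, and the invariant factors of ∂_1 are all 1, so H_0 ≅ Z.
  H_1: rank ker ∂_1 − rank ∂_2 = (4 − 3) − 0 = 1, and there is no ∂_2, so H_1 ≅ Z.

H_0 ≅ Z,  H_1 ≅ Z.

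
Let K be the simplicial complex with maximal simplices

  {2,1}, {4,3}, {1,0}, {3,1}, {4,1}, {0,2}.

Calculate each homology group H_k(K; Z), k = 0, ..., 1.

Order the vertices as 0 < 1 < 2 < 3 < 4. Listing each simplex with vertices in this order, K has dimension 1 with simplices:

  0-simplices (5): [0], [1], [2], [3], [4]
  1-simplices (6): [0,1], [0,2], [1,2], [1,3], [1,4], [3,4]

so the chain groups are C_0 ≅ Z^5, C_1 ≅ Z^6.

∂_1: C_1 → C_0 maps an edge to its endpoints' difference, ∂[p,q] = q − p. For instance
  ∂[1,4] = [4] − [1].
This gives a 5×6 integer matrix of rank 4; reducing to Smith normal form yields diagonal entries (1,1,1,1).

From H_k ≅ ker(∂_k) / im(∂_{k+1}) we obtain:

  H_0: rank C_0 − rank ∂_1 = 5 − 4 = 1, and the invariant factors of ∂_1 are all 1, so H_0 ≅ Z.
  H_1: rank ker ∂_1 − rank ∂_2 = (6 − 4) − 0 = 2, and there is no ∂_2, so H_1 ≅ Z^2.

As a check, the Euler characteristic is 5 − 6 = -1, which agrees with 1 − 2 = -1.
(K is a triangulation of a wedge of 2 circles.)

H_0 ≅ Z,  H_1 ≅ Z^2.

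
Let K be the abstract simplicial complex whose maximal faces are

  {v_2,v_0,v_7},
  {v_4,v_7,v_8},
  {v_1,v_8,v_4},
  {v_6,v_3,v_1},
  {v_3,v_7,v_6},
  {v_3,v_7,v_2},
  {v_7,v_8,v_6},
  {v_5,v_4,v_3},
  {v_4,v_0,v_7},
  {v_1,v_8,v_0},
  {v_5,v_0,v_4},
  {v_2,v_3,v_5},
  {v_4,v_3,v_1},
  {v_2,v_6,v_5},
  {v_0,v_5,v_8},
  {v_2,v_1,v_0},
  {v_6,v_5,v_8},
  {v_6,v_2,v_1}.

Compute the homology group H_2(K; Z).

Take the total order v_0 < v_1 < v_2 < v_3 < v_4 < v_5 < v_6 < v_7 < v_8 on the vertex set. Then K (dimension 2) consists of the simplices:

  0-simplices (9): [v_0], [v_1], [v_2], [v_3], [v_4], [v_5], [v_6], [v_7], [v_8]
  1-simplices (27): (27 of them)
  2-simplices (18): (18 of them)

giving chain groups C_0 ≅ Z^9, C_1 ≅ Z^27, C_2 ≅ Z^18.

Boundary ∂_1: C_1 → C_0 maps an edge to its endpoints' difference, ∂[p,q] = q − p.
The 9×27 boundary matrix has rank 8 and Smith normal form diag(1,1,1,1,1,1,1,1).

Boundary ∂_2: C_2 → C_1 sends each 2-simplex [p,q,r] to [q,r] − [p,r] + [p,q]. For instance
  ∂[v_2,v_5,v_6] = [v_5,v_6] − [v_2,v_6] + [v_2,v_5],
  ∂[v_5,v_6,v_8] = [v_6,v_8] − [v_5,v_8] + [v_5,v_6].
The resulting 27×18 matrix has rank 18, and its Smith normal form has invariant factors (1,1,1,1,1,1,1,1,1,1,1,1,1,1,1,1,1,2).

From H_k ≅ ker(∂_k) / im(∂_{k+1}) we obtain:

  H_2: rank ker ∂_2 − rank ∂_3 = (18 − 18) − 0 = 0, and there is no ∂_3, so H_2 = 0.

H_2 ≅ 0.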